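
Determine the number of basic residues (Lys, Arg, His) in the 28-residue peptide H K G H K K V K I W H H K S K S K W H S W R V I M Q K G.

14

Matching residues: H1, K2, H4, K5, K6, K8, H11, H12, K13, K15, K17, H19, R22, K27.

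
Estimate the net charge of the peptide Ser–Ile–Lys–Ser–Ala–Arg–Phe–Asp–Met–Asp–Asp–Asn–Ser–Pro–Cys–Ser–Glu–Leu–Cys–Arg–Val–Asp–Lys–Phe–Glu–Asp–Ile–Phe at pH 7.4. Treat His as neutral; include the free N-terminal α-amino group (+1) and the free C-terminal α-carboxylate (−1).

-3

The side chains ionized at physiological pH are Lys/Arg (+1) and Asp/Glu (−1); with His treated as neutral, nothing else contributes.
Positive (K, R): Lys3, Arg6, Arg20, Lys23 → +4.
Negative (D, E): Asp8, Asp10, Asp11, Glu17, Asp22, Glu25, Asp26 → −7.
The N-terminus (+1) and C-terminus (−1) cancel.
Net charge = (+4) + (−7) = −3.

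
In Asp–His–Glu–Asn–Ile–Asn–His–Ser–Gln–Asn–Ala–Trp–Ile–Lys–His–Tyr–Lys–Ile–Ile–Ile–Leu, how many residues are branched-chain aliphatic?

6

The BCAAs are Val, Leu, and Ile — aliphatic side chains with a branch point.
Matching residues: Ile5, Ile13, Ile18, Ile19, Ile20, Leu21.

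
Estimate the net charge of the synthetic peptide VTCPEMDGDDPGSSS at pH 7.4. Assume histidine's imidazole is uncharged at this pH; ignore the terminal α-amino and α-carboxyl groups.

The side chains ionized at physiological pH are Lys/Arg (+1) and Asp/Glu (−1); with His treated as neutral, nothing else contributes.
Positive (K, R): none → +0.
Negative (D, E): E5, D7, D9, D10 → −4.
Net charge = (+0) + (−4) = −4.

-4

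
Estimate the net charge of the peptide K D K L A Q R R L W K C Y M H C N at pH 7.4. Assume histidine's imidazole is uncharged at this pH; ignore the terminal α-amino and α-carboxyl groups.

The side chains ionized at physiological pH are Lys/Arg (+1) and Asp/Glu (−1); with His treated as neutral, nothing else contributes.
Positive (K, R): K1, K3, R7, R8, K11 → +5.
Negative (D, E): D2 → −1.
Net charge = (+5) + (−1) = +4.

+4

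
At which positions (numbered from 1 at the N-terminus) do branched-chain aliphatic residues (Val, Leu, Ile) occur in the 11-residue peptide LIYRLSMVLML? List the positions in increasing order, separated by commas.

1, 2, 5, 8, 9, 11

Matching residues: L1, I2, L5, V8, L9, L11.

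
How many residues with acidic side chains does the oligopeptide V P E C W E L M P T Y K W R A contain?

Only D (aspartate) and E (glutamate) carry a side-chain carboxylic acid.
Matching residues: E3, E6.

2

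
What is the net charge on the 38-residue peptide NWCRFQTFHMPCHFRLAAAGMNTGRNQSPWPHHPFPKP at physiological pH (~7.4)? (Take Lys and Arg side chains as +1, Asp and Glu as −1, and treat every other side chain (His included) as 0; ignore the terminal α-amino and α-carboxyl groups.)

Positive (K, R): R4, R15, R25, K37 → +4.
Negative (D, E): none → −0.
Net charge = (+4) + (−0) = +4.

+4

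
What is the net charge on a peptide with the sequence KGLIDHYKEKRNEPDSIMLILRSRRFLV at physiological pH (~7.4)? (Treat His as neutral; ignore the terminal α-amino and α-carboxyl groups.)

At pH ~7.4 the Lys and Arg side chains are protonated (+1), the Asp and Glu side chains are deprotonated (−1), and with His taken as neutral all other side chains carry no charge.
Positive (K, R): K1, K8, K10, R11, R22, R24, R25 → +7.
Negative (D, E): D5, E9, E13, D15 → −4.
Net charge = (+7) + (−4) = +3.

+3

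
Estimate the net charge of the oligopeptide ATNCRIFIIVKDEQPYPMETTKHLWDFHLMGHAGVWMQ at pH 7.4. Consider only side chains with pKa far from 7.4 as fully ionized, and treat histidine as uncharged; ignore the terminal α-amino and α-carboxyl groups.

The side chains ionized at physiological pH are Lys/Arg (+1) and Asp/Glu (−1); with His treated as neutral, nothing else contributes.
Positive (K, R): R5, K11, K22 → +3.
Negative (D, E): D12, E13, E19, D26 → −4.
Net charge = (+3) + (−4) = −1.

-1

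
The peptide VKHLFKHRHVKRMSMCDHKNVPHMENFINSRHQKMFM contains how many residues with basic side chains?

14

The basic amino acids are Lys (K), Arg (R), and His (H).
Matching residues: K2, H3, K6, H7, R8, H9, K11, R12, H18, K19, H23, R31, H32, K34.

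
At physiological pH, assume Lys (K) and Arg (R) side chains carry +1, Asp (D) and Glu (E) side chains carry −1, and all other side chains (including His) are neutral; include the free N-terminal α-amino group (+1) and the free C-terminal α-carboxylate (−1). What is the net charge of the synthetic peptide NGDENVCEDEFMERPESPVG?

-6

Positive (K, R): R14 → +1.
Negative (D, E): D3, E4, E8, D9, E10, E13, E16 → −7.
The N-terminus (+1) and C-terminus (−1) cancel.
Net charge = (+1) + (−7) = −6.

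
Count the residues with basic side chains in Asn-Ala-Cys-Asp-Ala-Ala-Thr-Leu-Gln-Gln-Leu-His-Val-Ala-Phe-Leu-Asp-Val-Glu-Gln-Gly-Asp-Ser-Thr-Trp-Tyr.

1

Lysine (K), arginine (R), and histidine (H) have basic, nitrogen-containing side chains.
Matching residues: His12.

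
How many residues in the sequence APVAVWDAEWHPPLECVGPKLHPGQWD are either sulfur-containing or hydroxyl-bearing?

Sulfur-containing: C, M. Hydroxyl-bearing: S, T, Y.
Sulfur-containing residues here: C16 (1).
Hydroxyl-bearing residues here: none (0).
The two groups share no amino acid, so total = 1 + 0 = 1.

1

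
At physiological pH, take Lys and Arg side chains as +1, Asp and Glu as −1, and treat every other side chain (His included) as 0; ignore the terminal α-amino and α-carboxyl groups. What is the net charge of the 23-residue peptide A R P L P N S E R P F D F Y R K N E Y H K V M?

Positive (K, R): R2, R9, R15, K16, K21 → +5.
Negative (D, E): E8, D12, E18 → −3.
Net charge = (+5) + (−3) = +2.

+2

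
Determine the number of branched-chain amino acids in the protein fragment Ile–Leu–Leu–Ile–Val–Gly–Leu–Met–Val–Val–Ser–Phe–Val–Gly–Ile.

Valine (V), leucine (L), and isoleucine (I) are the branched-chain amino acids.
Matching residues: Ile1, Leu2, Leu3, Ile4, Val5, Leu7, Val9, Val10, Val13, Ile15.

10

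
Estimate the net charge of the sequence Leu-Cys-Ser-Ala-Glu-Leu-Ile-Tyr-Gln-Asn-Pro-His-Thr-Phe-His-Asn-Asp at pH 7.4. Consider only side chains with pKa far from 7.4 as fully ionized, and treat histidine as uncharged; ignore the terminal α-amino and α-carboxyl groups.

Near pH 7.4, K and R contribute +1 each, D and E contribute −1 each, and every other side chain (His included, as stated) is uncharged.
Positive (K, R): none → +0.
Negative (D, E): Glu5, Asp17 → −2.
Net charge = (+0) + (−2) = −2.

-2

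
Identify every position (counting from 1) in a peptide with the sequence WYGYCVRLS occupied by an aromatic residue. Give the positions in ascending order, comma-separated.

Phenylalanine (F), tryptophan (W), and tyrosine (Y) have aromatic ring side chains.
Matching residues: W1, Y2, Y4.

1, 2, 4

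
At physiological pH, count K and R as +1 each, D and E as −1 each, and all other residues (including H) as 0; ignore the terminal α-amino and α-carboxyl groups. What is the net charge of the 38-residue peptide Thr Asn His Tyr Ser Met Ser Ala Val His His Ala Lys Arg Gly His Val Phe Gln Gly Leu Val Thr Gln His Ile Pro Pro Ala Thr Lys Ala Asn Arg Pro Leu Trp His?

+4

Positive (K, R): Lys13, Arg14, Lys31, Arg34 → +4.
Negative (D, E): none → −0.
Net charge = (+4) + (−0) = +4.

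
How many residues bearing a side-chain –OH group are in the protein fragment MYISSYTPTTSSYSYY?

13

S, T, and Y are the three residues with a side-chain hydroxyl.
Matching residues: Y2, S4, S5, Y6, T7, T9, T10, S11, S12, Y13, S14, Y15, Y16.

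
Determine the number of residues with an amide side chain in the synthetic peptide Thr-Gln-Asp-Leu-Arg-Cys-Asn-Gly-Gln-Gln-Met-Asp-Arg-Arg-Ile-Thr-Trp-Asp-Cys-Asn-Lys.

Only N (asparagine) and Q (glutamine) carry a side-chain carboxamide.
Matching residues: Gln2, Asn7, Gln9, Gln10, Asn20.

5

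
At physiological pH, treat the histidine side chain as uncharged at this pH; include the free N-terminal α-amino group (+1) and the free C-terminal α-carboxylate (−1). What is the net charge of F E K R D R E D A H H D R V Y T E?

-2

The side chains ionized at physiological pH are Lys/Arg (+1) and Asp/Glu (−1); with His treated as neutral, nothing else contributes.
Positive (K, R): K3, R4, R6, R13 → +4.
Negative (D, E): E2, D5, E7, D8, D12, E17 → −6.
The N-terminus (+1) and C-terminus (−1) cancel.
Net charge = (+4) + (−6) = −2.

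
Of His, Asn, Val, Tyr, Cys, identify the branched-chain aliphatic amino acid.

Val

V, L, and I make up the branched-chain aliphatic group.
Of the listed options, only Val belongs to this group.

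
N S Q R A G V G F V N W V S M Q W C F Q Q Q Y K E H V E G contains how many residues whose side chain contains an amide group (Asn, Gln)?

7

Matching residues: N1, Q3, N11, Q16, Q20, Q21, Q22.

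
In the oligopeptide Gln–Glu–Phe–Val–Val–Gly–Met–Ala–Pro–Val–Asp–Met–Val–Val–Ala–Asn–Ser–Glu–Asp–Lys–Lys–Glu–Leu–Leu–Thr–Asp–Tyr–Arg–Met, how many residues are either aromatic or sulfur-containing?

Aromatic: F, W, Y. Sulfur-containing: C, M.
Aromatic residues here: Phe3, Tyr27 (2).
Sulfur-containing residues here: Met7, Met12, Met29 (3).
The two groups share no amino acid, so total = 2 + 3 = 5.

5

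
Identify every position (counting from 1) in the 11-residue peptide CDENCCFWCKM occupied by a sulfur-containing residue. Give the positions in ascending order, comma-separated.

The sulfur-bearing residues are cysteine (–SH) and methionine (–S–CH₃).
Matching residues: C1, C5, C6, C9, M11.

1, 5, 6, 9, 11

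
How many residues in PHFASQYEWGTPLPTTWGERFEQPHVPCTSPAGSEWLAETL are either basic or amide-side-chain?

5

Basic: H, K, R. Amide-side-chain: N, Q.
Basic residues here: H2, R20, H25 (3).
Amide-side-chain residues here: Q6, Q23 (2).
The two groups share no amino acid, so total = 3 + 2 = 5.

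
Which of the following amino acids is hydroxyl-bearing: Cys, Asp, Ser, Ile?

Serine (S), threonine (T), and tyrosine (Y) each carry a hydroxyl group on the side chain.
Of the listed options, only Ser belongs to this group.

Ser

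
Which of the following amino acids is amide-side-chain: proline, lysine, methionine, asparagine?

asparagine

Asparagine (N) and glutamine (Q) have uncharged amide side chains.
Of the listed options, only asparagine belongs to this group.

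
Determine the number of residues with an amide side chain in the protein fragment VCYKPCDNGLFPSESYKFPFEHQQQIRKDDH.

4

Only N (asparagine) and Q (glutamine) carry a side-chain carboxamide.
Matching residues: N8, Q23, Q24, Q25.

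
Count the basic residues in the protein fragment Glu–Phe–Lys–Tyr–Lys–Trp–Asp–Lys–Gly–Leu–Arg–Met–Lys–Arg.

6

K, R, and H are the three residues with basic side chains (ε-amine, guanidinium, and imidazole respectively).
Matching residues: Lys3, Lys5, Lys8, Arg11, Lys13, Arg14.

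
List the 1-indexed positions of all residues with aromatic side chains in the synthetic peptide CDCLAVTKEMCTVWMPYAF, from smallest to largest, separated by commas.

The aromatic amino acids are Phe (F, benzyl), Trp (W, indole), and Tyr (Y, phenol).
Matching residues: W14, Y17, F19.

14, 17, 19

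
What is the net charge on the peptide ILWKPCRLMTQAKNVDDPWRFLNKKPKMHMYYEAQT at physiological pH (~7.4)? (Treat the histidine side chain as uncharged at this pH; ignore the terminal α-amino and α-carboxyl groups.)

+4

The side chains ionized at physiological pH are Lys/Arg (+1) and Asp/Glu (−1); with His treated as neutral, nothing else contributes.
Positive (K, R): K4, R7, K13, R20, K24, K25, K27 → +7.
Negative (D, E): D16, D17, E33 → −3.
Net charge = (+7) + (−3) = +4.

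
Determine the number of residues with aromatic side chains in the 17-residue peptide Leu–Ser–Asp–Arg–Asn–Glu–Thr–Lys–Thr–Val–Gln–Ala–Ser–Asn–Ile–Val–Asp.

0

F, W, and Y each carry an aromatic ring on the side chain.
None of the 17 residues belong to this group.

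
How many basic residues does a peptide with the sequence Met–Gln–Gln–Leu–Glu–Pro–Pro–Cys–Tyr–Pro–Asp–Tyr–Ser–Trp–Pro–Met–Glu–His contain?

1

The basic amino acids are Lys (K), Arg (R), and His (H).
Matching residues: His18.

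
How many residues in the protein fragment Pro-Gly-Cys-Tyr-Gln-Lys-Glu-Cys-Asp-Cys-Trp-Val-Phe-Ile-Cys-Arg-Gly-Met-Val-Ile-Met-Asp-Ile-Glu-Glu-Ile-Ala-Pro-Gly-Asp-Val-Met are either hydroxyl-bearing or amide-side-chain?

Hydroxyl-bearing: S, T, Y. Amide-side-chain: N, Q.
Hydroxyl-bearing residues here: Tyr4 (1).
Amide-side-chain residues here: Gln5 (1).
The two groups share no amino acid, so total = 1 + 1 = 2.

2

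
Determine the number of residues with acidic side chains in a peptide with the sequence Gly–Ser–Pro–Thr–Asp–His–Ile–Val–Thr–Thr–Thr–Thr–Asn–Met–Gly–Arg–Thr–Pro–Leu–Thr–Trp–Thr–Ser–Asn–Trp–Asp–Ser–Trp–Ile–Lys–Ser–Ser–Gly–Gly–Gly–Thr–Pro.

Aspartate (D) and glutamate (E) have carboxylic-acid side chains and are the acidic amino acids.
Matching residues: Asp5, Asp26.

2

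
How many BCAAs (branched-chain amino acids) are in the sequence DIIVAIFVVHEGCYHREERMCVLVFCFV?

Valine (V), leucine (L), and isoleucine (I) are the branched-chain amino acids.
Matching residues: I2, I3, V4, I6, V8, V9, V22, L23, V24, V28.

10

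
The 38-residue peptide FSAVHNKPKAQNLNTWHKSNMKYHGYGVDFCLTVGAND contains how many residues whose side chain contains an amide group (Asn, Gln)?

6

Matching residues: N6, Q11, N12, N14, N20, N37.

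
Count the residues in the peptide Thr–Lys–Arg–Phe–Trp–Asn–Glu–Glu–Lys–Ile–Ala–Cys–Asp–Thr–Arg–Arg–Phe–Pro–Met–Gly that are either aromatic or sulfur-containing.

5

Aromatic: F, W, Y. Sulfur-containing: C, M.
Aromatic residues here: Phe4, Trp5, Phe17 (3).
Sulfur-containing residues here: Cys12, Met19 (2).
The two groups share no amino acid, so total = 3 + 2 = 5.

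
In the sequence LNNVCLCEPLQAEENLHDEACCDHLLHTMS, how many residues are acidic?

6

Only D (aspartate) and E (glutamate) carry a side-chain carboxylic acid.
Matching residues: E8, E13, E14, D18, E19, D23.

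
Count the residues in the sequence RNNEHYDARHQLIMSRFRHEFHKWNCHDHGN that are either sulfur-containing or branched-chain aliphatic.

Sulfur-containing: C, M. Branched-chain aliphatic: I, L, V.
Sulfur-containing residues here: M14, C26 (2).
Branched-chain aliphatic residues here: L12, I13 (2).
The two groups share no amino acid, so total = 2 + 2 = 4.

4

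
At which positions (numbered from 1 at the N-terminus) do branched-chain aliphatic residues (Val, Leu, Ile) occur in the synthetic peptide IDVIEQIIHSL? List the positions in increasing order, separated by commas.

Matching residues: I1, V3, I4, I7, I8, L11.

1, 3, 4, 7, 8, 11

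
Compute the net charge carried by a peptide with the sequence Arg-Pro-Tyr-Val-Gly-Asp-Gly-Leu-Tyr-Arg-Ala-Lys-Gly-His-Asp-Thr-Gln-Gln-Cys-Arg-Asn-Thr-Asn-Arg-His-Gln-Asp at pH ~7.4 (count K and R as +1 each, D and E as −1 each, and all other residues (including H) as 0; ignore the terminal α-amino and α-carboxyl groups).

+2

Positive (K, R): Arg1, Arg10, Lys12, Arg20, Arg24 → +5.
Negative (D, E): Asp6, Asp15, Asp27 → −3.
Net charge = (+5) + (−3) = +2.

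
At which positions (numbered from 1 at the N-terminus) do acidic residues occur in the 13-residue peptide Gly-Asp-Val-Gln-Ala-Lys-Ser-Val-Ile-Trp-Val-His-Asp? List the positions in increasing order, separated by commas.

2, 13

Aspartate (D) and glutamate (E) have carboxylic-acid side chains and are the acidic amino acids.
Matching residues: Asp2, Asp13.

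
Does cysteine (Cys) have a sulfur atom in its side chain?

Only Cys (C) and Met (M) have a sulfur atom in the side chain.
Cysteine is in this group.

Yes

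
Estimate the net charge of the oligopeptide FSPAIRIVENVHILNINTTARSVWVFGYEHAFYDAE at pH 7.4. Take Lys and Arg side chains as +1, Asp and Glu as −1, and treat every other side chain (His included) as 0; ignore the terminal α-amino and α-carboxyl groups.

Positive (K, R): R6, R21 → +2.
Negative (D, E): E9, E29, D34, E36 → −4.
Net charge = (+2) + (−4) = −2.

-2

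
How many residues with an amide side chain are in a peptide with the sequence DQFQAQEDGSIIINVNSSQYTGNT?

Only N (asparagine) and Q (glutamine) carry a side-chain carboxamide.
Matching residues: Q2, Q4, Q6, N14, N16, Q19, N23.

7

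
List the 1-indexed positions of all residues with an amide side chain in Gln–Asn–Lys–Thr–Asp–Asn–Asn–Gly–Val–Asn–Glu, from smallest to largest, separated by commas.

1, 2, 6, 7, 10

The amide-side-chain residues are Asn (N) and Gln (Q).
Matching residues: Gln1, Asn2, Asn6, Asn7, Asn10.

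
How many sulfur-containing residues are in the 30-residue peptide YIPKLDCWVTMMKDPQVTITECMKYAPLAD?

5

Only Cys (C) and Met (M) have a sulfur atom in the side chain.
Matching residues: C7, M11, M12, C22, M23.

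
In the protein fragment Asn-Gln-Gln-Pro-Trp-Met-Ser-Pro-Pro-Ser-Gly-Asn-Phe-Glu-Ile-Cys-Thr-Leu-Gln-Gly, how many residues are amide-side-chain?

5

Only N (asparagine) and Q (glutamine) carry a side-chain carboxamide.
Matching residues: Asn1, Gln2, Gln3, Asn12, Gln19.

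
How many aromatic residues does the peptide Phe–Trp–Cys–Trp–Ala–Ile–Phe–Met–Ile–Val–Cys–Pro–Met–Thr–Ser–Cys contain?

F, W, and Y each carry an aromatic ring on the side chain.
Matching residues: Phe1, Trp2, Trp4, Phe7.

4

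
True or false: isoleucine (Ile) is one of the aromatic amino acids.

False

The aromatic amino acids are Phe (F, benzyl), Trp (W, indole), and Tyr (Y, phenol).
Isoleucine is not in this group.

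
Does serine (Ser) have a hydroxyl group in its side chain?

Serine (S), threonine (T), and tyrosine (Y) each carry a hydroxyl group on the side chain.
Serine is in this group.

Yes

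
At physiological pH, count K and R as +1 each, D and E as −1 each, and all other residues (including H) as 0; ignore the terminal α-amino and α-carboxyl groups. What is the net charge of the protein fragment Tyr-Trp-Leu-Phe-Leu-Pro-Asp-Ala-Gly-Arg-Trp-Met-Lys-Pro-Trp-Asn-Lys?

Positive (K, R): Arg10, Lys13, Lys17 → +3.
Negative (D, E): Asp7 → −1.
Net charge = (+3) + (−1) = +2.

+2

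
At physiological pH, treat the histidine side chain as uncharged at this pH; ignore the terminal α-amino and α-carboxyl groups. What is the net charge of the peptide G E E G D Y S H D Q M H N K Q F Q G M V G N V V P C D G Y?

The side chains ionized at physiological pH are Lys/Arg (+1) and Asp/Glu (−1); with His treated as neutral, nothing else contributes.
Positive (K, R): K14 → +1.
Negative (D, E): E2, E3, D5, D9, D27 → −5.
Net charge = (+1) + (−5) = −4.

-4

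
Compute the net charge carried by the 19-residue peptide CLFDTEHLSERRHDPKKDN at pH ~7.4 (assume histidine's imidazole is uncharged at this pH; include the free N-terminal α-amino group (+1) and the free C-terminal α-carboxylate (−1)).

Near pH 7.4, K and R contribute +1 each, D and E contribute −1 each, and every other side chain (His included, as stated) is uncharged.
Positive (K, R): R11, R12, K16, K17 → +4.
Negative (D, E): D4, E6, E10, D14, D18 → −5.
The N-terminus (+1) and C-terminus (−1) cancel.
Net charge = (+4) + (−5) = −1.

-1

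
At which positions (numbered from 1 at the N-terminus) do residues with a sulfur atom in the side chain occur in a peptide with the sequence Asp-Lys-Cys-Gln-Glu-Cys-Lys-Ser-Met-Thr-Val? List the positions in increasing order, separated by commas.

Cysteine (C, thiol) and methionine (M, thioether) are the two sulfur-containing amino acids.
Matching residues: Cys3, Cys6, Met9.

3, 6, 9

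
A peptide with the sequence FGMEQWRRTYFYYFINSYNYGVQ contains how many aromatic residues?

The aromatic amino acids are Phe (F, benzyl), Trp (W, indole), and Tyr (Y, phenol).
Matching residues: F1, W6, Y10, F11, Y12, Y13, F14, Y18, Y20.

9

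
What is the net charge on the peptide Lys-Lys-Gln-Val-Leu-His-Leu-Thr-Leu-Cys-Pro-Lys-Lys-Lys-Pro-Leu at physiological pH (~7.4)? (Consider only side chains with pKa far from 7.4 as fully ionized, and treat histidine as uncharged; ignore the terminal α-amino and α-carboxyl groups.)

Near pH 7.4, K and R contribute +1 each, D and E contribute −1 each, and every other side chain (His included, as stated) is uncharged.
Positive (K, R): Lys1, Lys2, Lys12, Lys13, Lys14 → +5.
Negative (D, E): none → −0.
Net charge = (+5) + (−0) = +5.

+5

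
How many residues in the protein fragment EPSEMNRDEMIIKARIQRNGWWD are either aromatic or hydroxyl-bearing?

Aromatic: F, W, Y. Hydroxyl-bearing: S, T, Y.
Aromatic residues here: W21, W22 (2).
Hydroxyl-bearing residues here: S3 (1).
(Y belongs to both groups, but none appear in this sequence.) Total = 2 + 1 = 3.

3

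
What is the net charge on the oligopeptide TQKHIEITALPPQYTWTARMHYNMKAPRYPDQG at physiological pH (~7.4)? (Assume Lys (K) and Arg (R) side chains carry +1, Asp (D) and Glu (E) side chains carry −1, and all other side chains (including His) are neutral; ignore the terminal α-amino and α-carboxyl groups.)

Positive (K, R): K3, R19, K25, R28 → +4.
Negative (D, E): E6, D31 → −2.
Net charge = (+4) + (−2) = +2.

+2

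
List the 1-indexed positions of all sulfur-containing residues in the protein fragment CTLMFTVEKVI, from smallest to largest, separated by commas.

Only Cys (C) and Met (M) have a sulfur atom in the side chain.
Matching residues: C1, M4.

1, 4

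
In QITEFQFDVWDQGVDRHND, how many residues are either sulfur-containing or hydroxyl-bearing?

Sulfur-containing: C, M. Hydroxyl-bearing: S, T, Y.
Sulfur-containing residues here: none (0).
Hydroxyl-bearing residues here: T3 (1).
The two groups share no amino acid, so total = 0 + 1 = 1.

1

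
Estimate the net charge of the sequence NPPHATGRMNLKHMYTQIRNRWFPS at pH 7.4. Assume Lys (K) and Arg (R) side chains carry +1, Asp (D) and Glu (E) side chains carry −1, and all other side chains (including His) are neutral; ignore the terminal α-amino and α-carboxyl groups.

+4

Positive (K, R): R8, K12, R19, R21 → +4.
Negative (D, E): none → −0.
Net charge = (+4) + (−0) = +4.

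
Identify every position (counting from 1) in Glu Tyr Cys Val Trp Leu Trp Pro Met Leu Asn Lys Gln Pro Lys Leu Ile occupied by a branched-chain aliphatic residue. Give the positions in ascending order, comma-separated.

The BCAAs are Val, Leu, and Ile — aliphatic side chains with a branch point.
Matching residues: Val4, Leu6, Leu10, Leu16, Ile17.

4, 6, 10, 16, 17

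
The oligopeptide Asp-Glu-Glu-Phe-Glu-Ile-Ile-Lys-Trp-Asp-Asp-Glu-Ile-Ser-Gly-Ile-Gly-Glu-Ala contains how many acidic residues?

8

Only D (aspartate) and E (glutamate) carry a side-chain carboxylic acid.
Matching residues: Asp1, Glu2, Glu3, Glu5, Asp10, Asp11, Glu12, Glu18.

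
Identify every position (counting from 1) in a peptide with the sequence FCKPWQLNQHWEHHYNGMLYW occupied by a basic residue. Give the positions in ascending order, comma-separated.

K, R, and H are the three residues with basic side chains (ε-amine, guanidinium, and imidazole respectively).
Matching residues: K3, H10, H13, H14.

3, 10, 13, 14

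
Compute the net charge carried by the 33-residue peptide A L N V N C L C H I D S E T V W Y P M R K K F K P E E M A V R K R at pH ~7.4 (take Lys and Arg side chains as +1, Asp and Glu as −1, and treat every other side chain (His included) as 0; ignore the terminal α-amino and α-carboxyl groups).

Positive (K, R): R20, K21, K22, K24, R31, K32, R33 → +7.
Negative (D, E): D11, E13, E26, E27 → −4.
Net charge = (+7) + (−4) = +3.

+3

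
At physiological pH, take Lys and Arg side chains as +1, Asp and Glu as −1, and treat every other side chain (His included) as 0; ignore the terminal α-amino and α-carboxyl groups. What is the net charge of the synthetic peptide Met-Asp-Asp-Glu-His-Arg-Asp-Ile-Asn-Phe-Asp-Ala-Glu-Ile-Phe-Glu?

-6

Positive (K, R): Arg6 → +1.
Negative (D, E): Asp2, Asp3, Glu4, Asp7, Asp11, Glu13, Glu16 → −7.
Net charge = (+1) + (−7) = −6.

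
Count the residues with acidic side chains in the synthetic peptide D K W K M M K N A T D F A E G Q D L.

4

Only D (aspartate) and E (glutamate) carry a side-chain carboxylic acid.
Matching residues: D1, D11, E14, D17.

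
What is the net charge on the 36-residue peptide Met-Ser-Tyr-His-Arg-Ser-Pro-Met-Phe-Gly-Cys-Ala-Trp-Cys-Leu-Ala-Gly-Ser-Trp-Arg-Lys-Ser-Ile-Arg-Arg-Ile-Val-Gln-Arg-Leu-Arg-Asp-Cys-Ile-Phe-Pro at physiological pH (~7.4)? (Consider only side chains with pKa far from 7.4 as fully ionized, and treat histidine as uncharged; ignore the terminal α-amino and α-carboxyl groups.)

+6

At pH ~7.4 the Lys and Arg side chains are protonated (+1), the Asp and Glu side chains are deprotonated (−1), and with His taken as neutral all other side chains carry no charge.
Positive (K, R): Arg5, Arg20, Lys21, Arg24, Arg25, Arg29, Arg31 → +7.
Negative (D, E): Asp32 → −1.
Net charge = (+7) + (−1) = +6.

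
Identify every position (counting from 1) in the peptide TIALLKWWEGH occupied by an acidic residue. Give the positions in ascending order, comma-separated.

9

Only D (aspartate) and E (glutamate) carry a side-chain carboxylic acid.
Matching residues: E9.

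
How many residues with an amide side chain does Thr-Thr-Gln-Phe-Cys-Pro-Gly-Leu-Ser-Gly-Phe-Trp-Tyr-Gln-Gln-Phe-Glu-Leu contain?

Asparagine (N) and glutamine (Q) have uncharged amide side chains.
Matching residues: Gln3, Gln14, Gln15.

3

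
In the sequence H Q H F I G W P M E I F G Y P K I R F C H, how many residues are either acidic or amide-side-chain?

2

Acidic: D, E. Amide-side-chain: N, Q.
Acidic residues here: E10 (1).
Amide-side-chain residues here: Q2 (1).
The two groups share no amino acid, so total = 1 + 1 = 2.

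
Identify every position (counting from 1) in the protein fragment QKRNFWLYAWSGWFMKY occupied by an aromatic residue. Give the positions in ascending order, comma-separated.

5, 6, 8, 10, 13, 14, 17

The aromatic amino acids are Phe (F, benzyl), Trp (W, indole), and Tyr (Y, phenol).
Matching residues: F5, W6, Y8, W10, W13, F14, Y17.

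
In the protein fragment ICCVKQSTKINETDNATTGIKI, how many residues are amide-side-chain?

3

Asparagine (N) and glutamine (Q) have uncharged amide side chains.
Matching residues: Q6, N11, N15.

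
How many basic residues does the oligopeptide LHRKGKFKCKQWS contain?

K, R, and H are the three residues with basic side chains (ε-amine, guanidinium, and imidazole respectively).
Matching residues: H2, R3, K4, K6, K8, K10.

6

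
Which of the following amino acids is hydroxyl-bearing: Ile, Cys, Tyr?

The –OH-bearing residues are Ser, Thr (aliphatic alcohols), and Tyr (phenol).
Of the listed options, only Tyr belongs to this group.

Tyr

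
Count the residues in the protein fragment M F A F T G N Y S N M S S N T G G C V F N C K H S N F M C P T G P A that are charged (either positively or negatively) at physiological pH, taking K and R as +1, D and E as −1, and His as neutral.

Charged side chains at pH ~7.4: K, R (positive); D, E (negative).
Matching residues: K23.

1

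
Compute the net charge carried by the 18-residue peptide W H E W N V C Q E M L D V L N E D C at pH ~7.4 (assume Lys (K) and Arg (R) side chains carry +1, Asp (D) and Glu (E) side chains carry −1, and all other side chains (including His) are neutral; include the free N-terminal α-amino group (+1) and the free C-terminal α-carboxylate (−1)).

-5

Positive (K, R): none → +0.
Negative (D, E): E3, E9, D12, E16, D17 → −5.
The N-terminus (+1) and C-terminus (−1) cancel.
Net charge = (+0) + (−5) = −5.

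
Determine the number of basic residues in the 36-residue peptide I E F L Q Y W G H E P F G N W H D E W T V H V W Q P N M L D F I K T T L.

K, R, and H are the three residues with basic side chains (ε-amine, guanidinium, and imidazole respectively).
Matching residues: H9, H16, H22, K33.

4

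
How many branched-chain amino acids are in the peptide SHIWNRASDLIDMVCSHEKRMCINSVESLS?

The BCAAs are Val, Leu, and Ile — aliphatic side chains with a branch point.
Matching residues: I3, L10, I11, V14, I23, V26, L29.

7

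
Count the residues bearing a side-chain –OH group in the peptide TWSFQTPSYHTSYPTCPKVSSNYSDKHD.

13

Serine (S), threonine (T), and tyrosine (Y) each carry a hydroxyl group on the side chain.
Matching residues: T1, S3, T6, S8, Y9, T11, S12, Y13, T15, S20, S21, Y23, S24.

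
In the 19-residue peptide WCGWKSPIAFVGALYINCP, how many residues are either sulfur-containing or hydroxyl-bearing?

Sulfur-containing: C, M. Hydroxyl-bearing: S, T, Y.
Sulfur-containing residues here: C2, C18 (2).
Hydroxyl-bearing residues here: S6, Y15 (2).
The two groups share no amino acid, so total = 2 + 2 = 4.

4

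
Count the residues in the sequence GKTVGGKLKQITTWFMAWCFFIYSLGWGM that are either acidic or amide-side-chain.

1

Acidic: D, E. Amide-side-chain: N, Q.
Acidic residues here: none (0).
Amide-side-chain residues here: Q10 (1).
The two groups share no amino acid, so total = 0 + 1 = 1.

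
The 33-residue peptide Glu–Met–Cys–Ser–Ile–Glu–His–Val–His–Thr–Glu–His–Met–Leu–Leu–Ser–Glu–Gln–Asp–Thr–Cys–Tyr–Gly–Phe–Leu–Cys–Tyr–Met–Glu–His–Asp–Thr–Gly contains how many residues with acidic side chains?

7

Only D (aspartate) and E (glutamate) carry a side-chain carboxylic acid.
Matching residues: Glu1, Glu6, Glu11, Glu17, Asp19, Glu29, Asp31.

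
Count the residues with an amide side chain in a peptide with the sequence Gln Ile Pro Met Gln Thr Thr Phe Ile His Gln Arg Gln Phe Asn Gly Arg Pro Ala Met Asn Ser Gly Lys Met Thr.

6

Asparagine (N) and glutamine (Q) have uncharged amide side chains.
Matching residues: Gln1, Gln5, Gln11, Gln13, Asn15, Asn21.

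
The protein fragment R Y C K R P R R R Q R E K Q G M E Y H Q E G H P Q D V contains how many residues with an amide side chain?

Only N (asparagine) and Q (glutamine) carry a side-chain carboxamide.
Matching residues: Q10, Q14, Q20, Q25.

4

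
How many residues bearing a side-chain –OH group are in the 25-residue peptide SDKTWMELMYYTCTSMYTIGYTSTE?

13

S, T, and Y are the three residues with a side-chain hydroxyl.
Matching residues: S1, T4, Y10, Y11, T12, T14, S15, Y17, T18, Y21, T22, S23, T24.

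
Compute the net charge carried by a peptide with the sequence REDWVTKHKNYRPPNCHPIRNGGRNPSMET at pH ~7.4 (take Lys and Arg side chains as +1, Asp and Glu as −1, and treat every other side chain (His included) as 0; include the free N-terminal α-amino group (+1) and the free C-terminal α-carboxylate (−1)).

Positive (K, R): R1, K7, K9, R12, R20, R24 → +6.
Negative (D, E): E2, D3, E29 → −3.
The N-terminus (+1) and C-terminus (−1) cancel.
Net charge = (+6) + (−3) = +3.

+3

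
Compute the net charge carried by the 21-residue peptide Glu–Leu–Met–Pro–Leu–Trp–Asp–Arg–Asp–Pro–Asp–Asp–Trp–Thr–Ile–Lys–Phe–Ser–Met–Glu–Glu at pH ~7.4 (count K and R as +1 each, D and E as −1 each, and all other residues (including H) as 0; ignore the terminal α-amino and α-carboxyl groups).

-5

Positive (K, R): Arg8, Lys16 → +2.
Negative (D, E): Glu1, Asp7, Asp9, Asp11, Asp12, Glu20, Glu21 → −7.
Net charge = (+2) + (−7) = −5.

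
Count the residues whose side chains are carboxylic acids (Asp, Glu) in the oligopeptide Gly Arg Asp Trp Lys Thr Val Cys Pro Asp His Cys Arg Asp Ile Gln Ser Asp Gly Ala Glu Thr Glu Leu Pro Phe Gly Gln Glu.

Matching residues: Asp3, Asp10, Asp14, Asp18, Glu21, Glu23, Glu29.

7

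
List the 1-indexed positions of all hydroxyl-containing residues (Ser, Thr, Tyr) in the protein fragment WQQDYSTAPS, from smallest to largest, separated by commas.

5, 6, 7, 10

Matching residues: Y5, S6, T7, S10.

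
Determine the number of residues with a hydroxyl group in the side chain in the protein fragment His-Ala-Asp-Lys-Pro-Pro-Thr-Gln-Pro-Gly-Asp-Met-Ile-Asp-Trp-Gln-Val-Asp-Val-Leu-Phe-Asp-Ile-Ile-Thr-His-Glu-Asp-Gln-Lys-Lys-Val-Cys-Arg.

2

Serine (S), threonine (T), and tyrosine (Y) each carry a hydroxyl group on the side chain.
Matching residues: Thr7, Thr25.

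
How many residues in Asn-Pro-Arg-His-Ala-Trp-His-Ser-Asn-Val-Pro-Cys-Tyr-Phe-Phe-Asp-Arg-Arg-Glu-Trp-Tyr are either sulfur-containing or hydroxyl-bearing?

Sulfur-containing: C, M. Hydroxyl-bearing: S, T, Y.
Sulfur-containing residues here: Cys12 (1).
Hydroxyl-bearing residues here: Ser8, Tyr13, Tyr21 (3).
The two groups share no amino acid, so total = 1 + 3 = 4.

4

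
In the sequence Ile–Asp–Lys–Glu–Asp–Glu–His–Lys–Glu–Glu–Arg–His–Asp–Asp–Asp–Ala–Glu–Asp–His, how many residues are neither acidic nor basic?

2

Acidic: D, E. Basic: K, R, H. All other residues are neither.
Matching residues: Ile1, Ala16.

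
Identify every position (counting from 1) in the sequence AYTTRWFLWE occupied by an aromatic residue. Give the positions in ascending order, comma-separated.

The aromatic amino acids are Phe (F, benzyl), Trp (W, indole), and Tyr (Y, phenol).
Matching residues: Y2, W6, F7, W9.

2, 6, 7, 9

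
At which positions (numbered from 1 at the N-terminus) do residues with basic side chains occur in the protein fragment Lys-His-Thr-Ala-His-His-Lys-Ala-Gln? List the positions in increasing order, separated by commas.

K, R, and H are the three residues with basic side chains (ε-amine, guanidinium, and imidazole respectively).
Matching residues: Lys1, His2, His5, His6, Lys7.

1, 2, 5, 6, 7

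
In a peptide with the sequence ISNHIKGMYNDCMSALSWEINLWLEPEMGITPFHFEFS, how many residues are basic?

3

K, R, and H are the three residues with basic side chains (ε-amine, guanidinium, and imidazole respectively).
Matching residues: H4, K6, H34.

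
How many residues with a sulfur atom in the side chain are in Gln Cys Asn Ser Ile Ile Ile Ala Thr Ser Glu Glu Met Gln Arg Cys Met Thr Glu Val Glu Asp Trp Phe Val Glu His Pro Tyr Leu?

4

Only Cys (C) and Met (M) have a sulfur atom in the side chain.
Matching residues: Cys2, Met13, Cys16, Met17.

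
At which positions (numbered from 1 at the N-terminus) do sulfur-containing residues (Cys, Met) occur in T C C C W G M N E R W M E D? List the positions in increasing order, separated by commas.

Matching residues: C2, C3, C4, M7, M12.

2, 3, 4, 7, 12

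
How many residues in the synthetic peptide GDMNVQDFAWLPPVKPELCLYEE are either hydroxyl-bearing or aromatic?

Hydroxyl-bearing: S, T, Y. Aromatic: F, W, Y.
Hydroxyl-bearing residues here: Y21 (1).
Aromatic residues here: F8, W10, Y21 (3).
Y is in both groups, so the 1 Y residue must not be double-counted.
Total = 1 + 3 − 1 = 3.

3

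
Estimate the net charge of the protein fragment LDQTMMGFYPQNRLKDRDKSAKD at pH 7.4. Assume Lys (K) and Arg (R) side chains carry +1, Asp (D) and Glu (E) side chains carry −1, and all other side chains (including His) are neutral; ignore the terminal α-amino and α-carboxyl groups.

Positive (K, R): R13, K15, R17, K19, K22 → +5.
Negative (D, E): D2, D16, D18, D23 → −4.
Net charge = (+5) + (−4) = +1.

+1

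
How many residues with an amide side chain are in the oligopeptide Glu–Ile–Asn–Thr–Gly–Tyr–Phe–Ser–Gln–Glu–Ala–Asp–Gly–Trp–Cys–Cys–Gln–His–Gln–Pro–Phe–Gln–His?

Only N (asparagine) and Q (glutamine) carry a side-chain carboxamide.
Matching residues: Asn3, Gln9, Gln17, Gln19, Gln22.

5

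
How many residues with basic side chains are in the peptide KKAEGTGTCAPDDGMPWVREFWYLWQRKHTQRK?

8

Lysine (K), arginine (R), and histidine (H) have basic, nitrogen-containing side chains.
Matching residues: K1, K2, R19, R27, K28, H29, R32, K33.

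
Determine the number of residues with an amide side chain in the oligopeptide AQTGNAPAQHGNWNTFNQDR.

Only N (asparagine) and Q (glutamine) carry a side-chain carboxamide.
Matching residues: Q2, N5, Q9, N12, N14, N17, Q18.

7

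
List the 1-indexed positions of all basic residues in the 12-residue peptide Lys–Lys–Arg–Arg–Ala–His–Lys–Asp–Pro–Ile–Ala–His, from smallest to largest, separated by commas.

Lysine (K), arginine (R), and histidine (H) have basic, nitrogen-containing side chains.
Matching residues: Lys1, Lys2, Arg3, Arg4, His6, Lys7, His12.

1, 2, 3, 4, 6, 7, 12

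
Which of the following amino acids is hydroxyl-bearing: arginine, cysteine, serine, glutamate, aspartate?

S, T, and Y are the three residues with a side-chain hydroxyl.
Of the listed options, only serine belongs to this group.

serine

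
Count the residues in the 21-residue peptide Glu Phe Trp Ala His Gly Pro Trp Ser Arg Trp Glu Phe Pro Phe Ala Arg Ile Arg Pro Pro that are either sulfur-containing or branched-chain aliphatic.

1

Sulfur-containing: C, M. Branched-chain aliphatic: I, L, V.
Sulfur-containing residues here: none (0).
Branched-chain aliphatic residues here: Ile18 (1).
The two groups share no amino acid, so total = 0 + 1 = 1.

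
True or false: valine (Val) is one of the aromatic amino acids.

The aromatic amino acids are Phe (F, benzyl), Trp (W, indole), and Tyr (Y, phenol).
Valine is not in this group.

False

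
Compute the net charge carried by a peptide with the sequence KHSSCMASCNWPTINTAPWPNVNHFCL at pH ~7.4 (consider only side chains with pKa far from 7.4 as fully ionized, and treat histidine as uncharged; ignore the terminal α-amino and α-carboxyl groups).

+1

Near pH 7.4, K and R contribute +1 each, D and E contribute −1 each, and every other side chain (His included, as stated) is uncharged.
Positive (K, R): K1 → +1.
Negative (D, E): none → −0.
Net charge = (+1) + (−0) = +1.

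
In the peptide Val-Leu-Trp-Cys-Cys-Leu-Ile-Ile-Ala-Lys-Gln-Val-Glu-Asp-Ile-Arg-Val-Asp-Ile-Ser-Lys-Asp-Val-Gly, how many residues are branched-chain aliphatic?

10

The BCAAs are Val, Leu, and Ile — aliphatic side chains with a branch point.
Matching residues: Val1, Leu2, Leu6, Ile7, Ile8, Val12, Ile15, Val17, Ile19, Val23.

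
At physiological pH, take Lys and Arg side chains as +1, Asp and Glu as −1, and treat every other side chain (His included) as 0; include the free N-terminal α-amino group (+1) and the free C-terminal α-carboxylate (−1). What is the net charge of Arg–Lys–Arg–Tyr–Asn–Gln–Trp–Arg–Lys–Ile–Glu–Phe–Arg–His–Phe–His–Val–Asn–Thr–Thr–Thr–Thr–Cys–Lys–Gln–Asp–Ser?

Positive (K, R): Arg1, Lys2, Arg3, Arg8, Lys9, Arg13, Lys24 → +7.
Negative (D, E): Glu11, Asp26 → −2.
The N-terminus (+1) and C-terminus (−1) cancel.
Net charge = (+7) + (−2) = +5.

+5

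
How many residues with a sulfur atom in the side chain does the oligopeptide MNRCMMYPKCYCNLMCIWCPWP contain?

9

Cysteine (C, thiol) and methionine (M, thioether) are the two sulfur-containing amino acids.
Matching residues: M1, C4, M5, M6, C10, C12, M15, C16, C19.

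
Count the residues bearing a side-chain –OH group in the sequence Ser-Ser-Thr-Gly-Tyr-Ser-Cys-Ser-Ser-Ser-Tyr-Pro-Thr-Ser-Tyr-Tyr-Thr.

14

S, T, and Y are the three residues with a side-chain hydroxyl.
Matching residues: Ser1, Ser2, Thr3, Tyr5, Ser6, Ser8, Ser9, Ser10, Tyr11, Thr13, Ser14, Tyr15, Tyr16, Thr17.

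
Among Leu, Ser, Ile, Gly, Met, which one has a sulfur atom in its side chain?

The sulfur-bearing residues are cysteine (–SH) and methionine (–S–CH₃).
Of the listed options, only Met belongs to this group.

Met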